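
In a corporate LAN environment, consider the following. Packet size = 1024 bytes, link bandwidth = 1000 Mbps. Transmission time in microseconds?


Given: packet = 1024 bytes, bandwidth = 1000 Mbps
Packet in bits = 1024 * 8 = 8192 bits
Bandwidth = 1000 * 10^6 = 1000000000 bps
Time = 8192 / 1000000000 seconds
Time in us = 8192 * 10^6 / 1000000000 = 8.192

8.192


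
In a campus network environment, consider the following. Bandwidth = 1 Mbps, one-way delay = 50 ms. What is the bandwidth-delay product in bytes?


Given: bandwidth = 1 Mbps, delay = 50 ms
BDP in bits = 1 * 10^6 * 50 / 1000
BDP in bits = 50000
BDP in bytes = 50000 / 8 = 6250

6250


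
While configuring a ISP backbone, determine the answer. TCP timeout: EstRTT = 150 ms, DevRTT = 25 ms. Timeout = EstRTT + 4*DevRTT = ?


Given: EstRTT = 150 ms, DevRTT = 25 ms
Timeout = EstRTT + 4 * DevRTT
4 * DevRTT = 4 * 25 = 100
Timeout = 150 + 100 = 250 ms

250


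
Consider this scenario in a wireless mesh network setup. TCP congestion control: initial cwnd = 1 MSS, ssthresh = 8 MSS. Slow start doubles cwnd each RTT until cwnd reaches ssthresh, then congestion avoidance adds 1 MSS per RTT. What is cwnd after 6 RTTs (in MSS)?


RTT 0: cwnd = 1 MSS (initial)
RTT 1: cwnd = 2 MSS (slow start, doubled)
RTT 2: cwnd = 4 MSS (slow start, doubled)
RTT 3: cwnd = 8 MSS (slow start, doubled)
RTT 4: cwnd = 9 MSS (congestion avoidance, +1)
RTT 5: cwnd = 10 MSS (congestion avoidance, +1)
RTT 6: cwnd = 11 MSS (congestion avoidance, +1)

11


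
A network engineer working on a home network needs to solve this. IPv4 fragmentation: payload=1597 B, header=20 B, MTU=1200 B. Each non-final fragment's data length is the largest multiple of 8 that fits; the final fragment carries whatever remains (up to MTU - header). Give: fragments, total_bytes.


Max data per non-final fragment = floor((MTU - header)/8)*8 = floor((1200 - 20)/8)*8 = floor(1180/8)*8 = 1176 B
Final fragment needs no 8-byte alignment: it can carry up to MTU - header = 1180 B
Non-final fragments needed = ceil((payload - 1180) / 1176) = ceil(417/1176) = ceil(0.3546) = 1
Number of fragments = 1 + 1 = 2
Fragment sizes (data): 1 * 1176 B + 421 B (last, 421 <= 1180 OK)
Total bytes sent = payload + n_frags * header = 1597 + 2*20 = 1597 + 40 = 1637 B

2, 1637


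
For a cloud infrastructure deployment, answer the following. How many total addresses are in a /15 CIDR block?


Given: CIDR prefix /15
Host bits = 32 - 15 = 17
Total addresses = 2^17 = 131072

131072


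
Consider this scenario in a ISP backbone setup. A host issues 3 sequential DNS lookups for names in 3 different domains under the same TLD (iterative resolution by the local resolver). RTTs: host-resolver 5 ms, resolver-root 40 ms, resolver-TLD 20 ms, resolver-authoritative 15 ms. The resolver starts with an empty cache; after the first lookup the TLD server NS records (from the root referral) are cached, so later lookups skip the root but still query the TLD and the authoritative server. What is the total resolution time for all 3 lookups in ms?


Lookup 1 (cold cache): local + root + TLD + auth = 5 + 40 + 20 + 15 = 80 ms
Lookups 2..3 (TLD NS cached -> skip root; new domain -> still ask TLD and auth): local + TLD + auth = 5 + 20 + 15 = 40 ms each
Remaining 2 lookups: 2 * 40 = 80 ms
Total = 80 + 80 = 160 ms

160


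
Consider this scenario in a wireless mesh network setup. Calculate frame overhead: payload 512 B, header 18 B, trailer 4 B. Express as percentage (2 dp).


Given: payload = 512 B, header = 18 B, trailer = 4 B
Overhead bytes = header + trailer = 18 + 4 = 22
Total frame = payload + overhead = 512 + 22 = 534
Overhead % = 22 / 534 * 100 = 4.1199% -> 4.12% (2 dp)

4.12


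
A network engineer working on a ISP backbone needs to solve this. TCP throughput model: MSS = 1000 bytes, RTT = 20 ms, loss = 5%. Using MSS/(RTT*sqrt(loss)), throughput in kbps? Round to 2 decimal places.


Given: MSS = 1000 bytes, RTT = 20 ms, loss = 5%
RTT in seconds = 20 / 1000 = 0.02
Loss rate = 5% = 0.05
sqrt(loss) = sqrt(0.05) = 0.223606797750
Throughput (bytes/s) = 1000 / (0.02 * 0.223606797750) = 223606.7977
Throughput (kbps) = 223606.7977 * 8 / 1000 = 1788.854382 -> 1788.85 kbps (2 dp)

1788.85


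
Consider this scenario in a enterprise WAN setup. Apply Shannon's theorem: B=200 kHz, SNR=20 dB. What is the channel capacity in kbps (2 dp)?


Given: B = 200 kHz, SNR = 20 dB
SNR linear = 10^(20/10) = 100
1 + SNR = 101
log2(101) = 6.6582114828
C = 200 * 1000 * 6.6582114828 = 1331642.2966 bps
C = 1331.642297 kbps -> 1331.64 kbps (2 dp)

1331.64


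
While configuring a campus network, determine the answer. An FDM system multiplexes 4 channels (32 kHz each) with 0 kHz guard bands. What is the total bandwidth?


Given: 4 channels, 32 kHz each, guard = 0 kHz
Channel bandwidth = 4 * 32 = 128 kHz
Guard bands = 3 gaps * 0 kHz = 0 kHz
Total = 128 + 0 = 128 kHz

128


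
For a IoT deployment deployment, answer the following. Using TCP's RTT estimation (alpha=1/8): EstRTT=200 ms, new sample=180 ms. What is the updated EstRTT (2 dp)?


Given: EstRTT = 200 ms, SampleRTT = 180 ms, alpha = 1/8
New EstRTT = (1 - alpha) * EstRTT + alpha * SampleRTT
(7/8) * 200 = 175
(1/8) * 180 = 22.5
New EstRTT = 175 + 22.5 = 197.5 ms -> 197.50 ms (2 dp)

197.50


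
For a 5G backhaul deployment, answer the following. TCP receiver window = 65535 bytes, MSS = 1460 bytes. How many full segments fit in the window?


Given: RWND = 65535 bytes, MSS = 1460 bytes
Full segments = floor(RWND / MSS)
Full segments = floor(65535 / 1460)
Full segments = floor(44.887) = 44

44


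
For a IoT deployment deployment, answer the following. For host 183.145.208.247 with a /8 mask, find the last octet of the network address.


Given: IP = 183.145.208.247, prefix = /8
Subnet mask = 255.0.0.0
Last octet of IP: 247
Last octet of mask: 0
Network last octet = 247 AND 0 = 0

0


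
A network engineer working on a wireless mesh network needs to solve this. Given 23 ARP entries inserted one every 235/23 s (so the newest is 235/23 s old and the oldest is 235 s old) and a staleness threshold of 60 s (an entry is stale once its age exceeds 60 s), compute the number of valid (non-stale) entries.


Ages are k * 235/23 s for k = 1..23 (spacing = 10.2174 s).
Entry k is valid iff k * 235/23 <= 60 iff k <= 23 * 60 / 235 = 5.8723
n_valid = floor(5.8723) = 5
(n_stale = 23 - 5 = 18)

5


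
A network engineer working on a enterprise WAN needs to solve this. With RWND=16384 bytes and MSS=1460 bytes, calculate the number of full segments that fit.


Given: RWND = 16384 bytes, MSS = 1460 bytes
Full segments = floor(RWND / MSS)
Full segments = floor(16384 / 1460)
Full segments = floor(11.2219) = 11

11


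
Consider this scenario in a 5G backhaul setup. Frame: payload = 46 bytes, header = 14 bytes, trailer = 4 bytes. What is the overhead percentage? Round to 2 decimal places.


Given: payload = 46 B, header = 14 B, trailer = 4 B
Overhead bytes = header + trailer = 14 + 4 = 18
Total frame = payload + overhead = 46 + 18 = 64
Overhead % = 18 / 64 * 100 = 28.1250% -> 28.13% (2 dp)

28.13


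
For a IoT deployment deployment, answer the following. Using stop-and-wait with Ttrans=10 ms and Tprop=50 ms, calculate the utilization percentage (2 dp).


Given: Ttrans = 10 ms, Tprop = 50 ms
RTT = 2 * Tprop = 2 * 50 = 100 ms
U = Ttrans / (Ttrans + RTT)
U = 10 / (10 + 100)
U = 10 / 110 = 0.090909
U% = 9.09%

9.09


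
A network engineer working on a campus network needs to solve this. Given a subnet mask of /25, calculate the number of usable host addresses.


Given: subnet mask /25
Host bits = 32 - 25 = 7
Total addresses = 2^7 = 128
Usable hosts = 128 - 2 (network + broadcast) = 126

126


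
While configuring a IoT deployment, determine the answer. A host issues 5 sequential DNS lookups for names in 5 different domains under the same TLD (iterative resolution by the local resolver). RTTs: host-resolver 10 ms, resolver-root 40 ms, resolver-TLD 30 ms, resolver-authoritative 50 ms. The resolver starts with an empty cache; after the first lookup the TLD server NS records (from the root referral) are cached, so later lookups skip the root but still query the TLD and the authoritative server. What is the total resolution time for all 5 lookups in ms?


Lookup 1 (cold cache): local + root + TLD + auth = 10 + 40 + 30 + 50 = 130 ms
Lookups 2..5 (TLD NS cached -> skip root; new domain -> still ask TLD and auth): local + TLD + auth = 10 + 30 + 50 = 90 ms each
Remaining 4 lookups: 4 * 90 = 360 ms
Total = 130 + 360 = 490 ms

490


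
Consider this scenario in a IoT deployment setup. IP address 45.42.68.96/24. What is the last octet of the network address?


Given: IP = 45.42.68.96, prefix = /24
Subnet mask = 255.255.255.0
Last octet of IP: 96
Last octet of mask: 0
Network last octet = 96 AND 0 = 0

0


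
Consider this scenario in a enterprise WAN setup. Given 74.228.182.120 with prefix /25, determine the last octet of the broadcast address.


Given: IP = 74.228.182.120, prefix = /25
Host bits = 32 - 25 = 7
Network last octet = 120 AND mask = 0
Host part size = 2^7 - 1 = 127
Broadcast last octet = 0 OR 127 = 127

127


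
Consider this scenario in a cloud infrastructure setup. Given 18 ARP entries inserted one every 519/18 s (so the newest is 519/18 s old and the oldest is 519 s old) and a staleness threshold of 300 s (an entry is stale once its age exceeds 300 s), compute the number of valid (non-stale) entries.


Ages are k * 519/18 s for k = 1..18 (spacing = 28.8333 s).
Entry k is valid iff k * 519/18 <= 300 iff k <= 18 * 300 / 519 = 10.4046
n_valid = floor(10.4046) = 10
(n_stale = 18 - 10 = 8)

10


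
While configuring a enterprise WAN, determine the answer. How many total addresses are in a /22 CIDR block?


Given: CIDR prefix /22
Host bits = 32 - 22 = 10
Total addresses = 2^10 = 1024

1024


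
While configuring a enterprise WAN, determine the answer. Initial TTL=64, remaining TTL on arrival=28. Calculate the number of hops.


Given: initial TTL = 64, received TTL = 28
Hops = initial TTL - received TTL
Hops = 64 - 28 = 36

36


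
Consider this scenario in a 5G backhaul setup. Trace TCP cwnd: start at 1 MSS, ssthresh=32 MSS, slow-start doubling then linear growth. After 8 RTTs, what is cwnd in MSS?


RTT 0: cwnd = 1 MSS (initial)
RTT 1: cwnd = 2 MSS (slow start, doubled)
RTT 2: cwnd = 4 MSS (slow start, doubled)
RTT 3: cwnd = 8 MSS (slow start, doubled)
RTT 4: cwnd = 16 MSS (slow start, doubled)
RTT 5: cwnd = 32 MSS (slow start, doubled)
RTT 6: cwnd = 33 MSS (congestion avoidance, +1)
RTT 7: cwnd = 34 MSS (congestion avoidance, +1)
RTT 8: cwnd = 35 MSS (congestion avoidance, +1)

35


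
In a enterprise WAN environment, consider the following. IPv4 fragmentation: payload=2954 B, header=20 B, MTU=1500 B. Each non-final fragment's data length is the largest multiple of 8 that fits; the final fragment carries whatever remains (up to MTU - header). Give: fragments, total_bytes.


Max data per non-final fragment = floor((MTU - header)/8)*8 = floor((1500 - 20)/8)*8 = floor(1480/8)*8 = 1480 B
Final fragment needs no 8-byte alignment: it can carry up to MTU - header = 1480 B
Non-final fragments needed = ceil((payload - 1480) / 1480) = ceil(1474/1480) = ceil(0.9959) = 1
Number of fragments = 1 + 1 = 2
Fragment sizes (data): 1 * 1480 B + 1474 B (last, 1474 <= 1480 OK)
Total bytes sent = payload + n_frags * header = 2954 + 2*20 = 2954 + 40 = 2994 B

2, 2994


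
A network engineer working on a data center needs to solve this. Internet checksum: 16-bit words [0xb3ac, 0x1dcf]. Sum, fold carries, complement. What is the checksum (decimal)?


Given words: [0xb3ac, 0x1dcf]
Step 1: Sum all words
Raw sum = 45996 + 7631 = 53627
One's complement = ~53627 & 0xFFFF = 11908

11908


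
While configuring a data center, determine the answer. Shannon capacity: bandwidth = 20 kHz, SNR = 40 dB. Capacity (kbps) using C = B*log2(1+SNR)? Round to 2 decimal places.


Given: B = 20 kHz, SNR = 40 dB
SNR linear = 10^(40/10) = 10000
1 + SNR = 10001
log2(10001) = 13.2878566418
C = 20 * 1000 * 13.2878566418 = 265757.1328 bps
C = 265.757133 kbps -> 265.76 kbps (2 dp)

265.76


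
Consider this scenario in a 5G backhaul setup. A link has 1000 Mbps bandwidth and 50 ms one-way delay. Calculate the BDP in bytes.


Given: bandwidth = 1000 Mbps, delay = 50 ms
BDP in bits = 1000 * 10^6 * 50 / 1000
BDP in bits = 50000000
BDP in bytes = 50000000 / 8 = 6250000

6250000


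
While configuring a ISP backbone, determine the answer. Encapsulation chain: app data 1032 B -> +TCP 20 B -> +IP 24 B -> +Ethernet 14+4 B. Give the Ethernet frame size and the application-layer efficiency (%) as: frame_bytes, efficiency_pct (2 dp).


TCP segment = 1032 + 20 = 1052 B
IP packet = 1052 + 24 = 1076 B
Ethernet frame = 1076 + 14 + 4 = 1094 B
Efficiency = app / frame = 1032 / 1094 = 0.943327 = 94.3327% -> 94.33% (2 dp)

1094, 94.33


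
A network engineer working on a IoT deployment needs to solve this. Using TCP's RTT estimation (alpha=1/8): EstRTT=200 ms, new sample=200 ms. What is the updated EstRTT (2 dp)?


Given: EstRTT = 200 ms, SampleRTT = 200 ms, alpha = 1/8
New EstRTT = (1 - alpha) * EstRTT + alpha * SampleRTT
(7/8) * 200 = 175
(1/8) * 200 = 25
New EstRTT = 175 + 25 = 200 ms -> 200.00 ms (2 dp)

200.00


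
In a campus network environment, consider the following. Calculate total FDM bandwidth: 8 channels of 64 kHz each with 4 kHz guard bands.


Given: 8 channels, 64 kHz each, guard = 4 kHz
Channel bandwidth = 8 * 64 = 512 kHz
Guard bands = 7 gaps * 4 kHz = 28 kHz
Total = 512 + 28 = 540 kHz

540


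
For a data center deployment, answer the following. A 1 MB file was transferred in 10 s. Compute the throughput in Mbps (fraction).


Given: file = 1 MB, time = 10 s
File in Mb = 1 * 8 = 8 Mb
Throughput = 8 / 10 Mbps
Throughput = 4/5 Mbps

4/5


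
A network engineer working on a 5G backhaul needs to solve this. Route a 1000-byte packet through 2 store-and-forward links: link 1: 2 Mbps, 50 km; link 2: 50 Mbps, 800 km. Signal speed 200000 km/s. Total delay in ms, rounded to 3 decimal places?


Packet = 1000 bytes = 8000 bits. Store-and-forward: sum (t_trans + t_prop) per link.
Link 1: t_trans = 8000/(2*10^6) s = 4.0000 ms; t_prop = 50/200000 s = 0.2500 ms; subtotal = 4.2500 ms
Link 2: t_trans = 8000/(50*10^6) s = 0.1600 ms; t_prop = 800/200000 s = 4.0000 ms; subtotal = 4.1600 ms
End-to-end = 4.2500 + 4.1600 = 8.4100 ms -> 8.410 ms (3 dp)

8.410


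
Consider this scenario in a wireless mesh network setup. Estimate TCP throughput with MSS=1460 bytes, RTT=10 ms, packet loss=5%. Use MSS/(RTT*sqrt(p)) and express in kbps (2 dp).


Given: MSS = 1460 bytes, RTT = 10 ms, loss = 5%
RTT in seconds = 10 / 1000 = 0.01
Loss rate = 5% = 0.05
sqrt(loss) = sqrt(0.05) = 0.223606797750
Throughput (bytes/s) = 1460 / (0.01 * 0.223606797750) = 652931.8494
Throughput (kbps) = 652931.8494 * 8 / 1000 = 5223.454795 -> 5223.45 kbps (2 dp)

5223.45


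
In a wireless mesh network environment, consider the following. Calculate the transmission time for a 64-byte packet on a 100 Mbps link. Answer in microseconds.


Given: packet = 64 bytes, bandwidth = 100 Mbps
Packet in bits = 64 * 8 = 512 bits
Bandwidth = 100 * 10^6 = 100000000 bps
Time = 512 / 100000000 seconds
Time in us = 512 * 10^6 / 100000000 = 5.12

5.12


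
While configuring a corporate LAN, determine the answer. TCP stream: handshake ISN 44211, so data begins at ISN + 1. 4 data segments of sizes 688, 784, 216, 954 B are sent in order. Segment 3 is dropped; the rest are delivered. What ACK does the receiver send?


SYN uses sequence number 44211; first data byte = ISN + 1 = 44212.
Segment 1: SEQ = 44212, len = 688 B, covers [44212, 44899]
Segment 2: SEQ = 44900, len = 784 B, covers [44900, 45683]
Segment 3: SEQ = 45684, len = 216 B, covers [45684, 45899] [LOST]
Segment 4: SEQ = 45900, len = 954 B, covers [45900, 46853]
In-order data received: bytes [44212, 45683] (segments 1..2).
Segment 3 missing -> gap begins at byte 45684; later segments buffered out of order.
Cumulative ACK = next expected in-order byte = 44212 + 688 + 784 = 45684

45684


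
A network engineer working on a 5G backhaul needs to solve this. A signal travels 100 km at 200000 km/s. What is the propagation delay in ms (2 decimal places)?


Given: distance = 100 km, speed = 200000 km/s
Delay = distance / speed = 100 / 200000 seconds
Delay in ms = 100 * 1000 / 200000
Delay = 0.5000 ms
Rounded to 2 dp = 0.50 ms

0.50


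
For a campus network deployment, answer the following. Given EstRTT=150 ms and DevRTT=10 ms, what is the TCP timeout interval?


Given: EstRTT = 150 ms, DevRTT = 10 ms
Timeout = EstRTT + 4 * DevRTT
4 * DevRTT = 4 * 10 = 40
Timeout = 150 + 40 = 190 ms

190


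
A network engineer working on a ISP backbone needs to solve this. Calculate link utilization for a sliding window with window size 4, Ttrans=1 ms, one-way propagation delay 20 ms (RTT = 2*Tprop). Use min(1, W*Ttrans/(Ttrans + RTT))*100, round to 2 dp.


Given: W = 4, Ttrans = 1 ms, RTT = 40 ms (= 2 * Tprop, Tprop = 20 ms)
Cycle time = Ttrans + RTT = 1 + 40 = 41 ms (first packet sent until its ACK returns)
W * Ttrans = 4 * 1 = 4 ms of sending per cycle
W * Ttrans / (Ttrans + RTT) = 4 / 41 = 0.097561
U = min(1, 0.097561) = 0.097561
U% = 9.76%

9.76


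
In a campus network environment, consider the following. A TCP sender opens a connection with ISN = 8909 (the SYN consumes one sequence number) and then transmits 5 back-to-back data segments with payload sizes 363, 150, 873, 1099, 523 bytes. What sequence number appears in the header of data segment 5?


The SYN occupies sequence number ISN = 8909, so the first data byte is ISN + 1 = 8910.
SEQ of data segment i = (ISN + 1) + sum of payload sizes of segments 1..i-1.
Segment 1: SEQ = 8910, payload = 363 bytes
Segment 2: SEQ = 9273, payload = 150 bytes
Segment 3: SEQ = 9423, payload = 873 bytes
Segment 4: SEQ = 10296, payload = 1099 bytes
Segment 5: SEQ = 11395, payload = 523 bytes
SEQ of segment 5 = 8910 + 363 + 150 + 873 + 1099 = 11395

11395


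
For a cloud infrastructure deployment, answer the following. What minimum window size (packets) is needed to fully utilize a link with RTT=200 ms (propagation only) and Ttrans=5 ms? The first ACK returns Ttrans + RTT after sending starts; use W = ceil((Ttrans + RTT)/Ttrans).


Given: Ttrans = 5 ms, RTT = 200 ms (= 2 * Tprop, Tprop = 100 ms)
Time until first ACK returns = Ttrans + RTT = 5 + 200 = 205 ms
Need W * Ttrans >= Ttrans + RTT  ->  W >= (Ttrans + RTT) / Ttrans
(Ttrans + RTT) / Ttrans = 205 / 5 = 41
W_min = ceil(41) = 41

41


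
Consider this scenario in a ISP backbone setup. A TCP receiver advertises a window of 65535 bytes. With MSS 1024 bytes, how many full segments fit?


Given: RWND = 65535 bytes, MSS = 1024 bytes
Full segments = floor(RWND / MSS)
Full segments = floor(65535 / 1024)
Full segments = floor(63.999) = 63

63


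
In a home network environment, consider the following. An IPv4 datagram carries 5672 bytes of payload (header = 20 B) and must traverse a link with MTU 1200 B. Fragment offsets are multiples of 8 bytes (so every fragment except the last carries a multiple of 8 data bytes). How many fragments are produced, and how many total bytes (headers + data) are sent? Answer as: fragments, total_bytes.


Max data per non-final fragment = floor((MTU - header)/8)*8 = floor((1200 - 20)/8)*8 = floor(1180/8)*8 = 1176 B
Final fragment needs no 8-byte alignment: it can carry up to MTU - header = 1180 B
Non-final fragments needed = ceil((payload - 1180) / 1176) = ceil(4492/1176) = ceil(3.8197) = 4
Number of fragments = 4 + 1 = 5
Fragment sizes (data): 4 * 1176 B + 968 B (last, 968 <= 1180 OK)
Total bytes sent = payload + n_frags * header = 5672 + 5*20 = 5672 + 100 = 5772 B

5, 5772


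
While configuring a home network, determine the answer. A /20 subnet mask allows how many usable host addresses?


Given: subnet mask /20
Host bits = 32 - 20 = 12
Total addresses = 2^12 = 4096
Usable hosts = 4096 - 2 (network + broadcast) = 4094

4094


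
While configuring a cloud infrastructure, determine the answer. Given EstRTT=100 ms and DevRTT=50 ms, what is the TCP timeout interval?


Given: EstRTT = 100 ms, DevRTT = 50 ms
Timeout = EstRTT + 4 * DevRTT
4 * DevRTT = 4 * 50 = 200
Timeout = 100 + 200 = 300 ms

300


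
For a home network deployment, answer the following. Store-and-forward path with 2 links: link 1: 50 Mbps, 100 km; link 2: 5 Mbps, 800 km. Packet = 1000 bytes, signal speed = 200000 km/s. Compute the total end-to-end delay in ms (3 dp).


Packet = 1000 bytes = 8000 bits. Store-and-forward: sum (t_trans + t_prop) per link.
Link 1: t_trans = 8000/(50*10^6) s = 0.1600 ms; t_prop = 100/200000 s = 0.5000 ms; subtotal = 0.6600 ms
Link 2: t_trans = 8000/(5*10^6) s = 1.6000 ms; t_prop = 800/200000 s = 4.0000 ms; subtotal = 5.6000 ms
End-to-end = 0.6600 + 5.6000 = 6.2600 ms -> 6.260 ms (3 dp)

6.260


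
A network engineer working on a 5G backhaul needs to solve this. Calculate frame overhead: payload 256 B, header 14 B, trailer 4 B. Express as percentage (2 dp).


Given: payload = 256 B, header = 14 B, trailer = 4 B
Overhead bytes = header + trailer = 14 + 4 = 18
Total frame = payload + overhead = 256 + 18 = 274
Overhead % = 18 / 274 * 100 = 6.5693% -> 6.57% (2 dp)

6.57


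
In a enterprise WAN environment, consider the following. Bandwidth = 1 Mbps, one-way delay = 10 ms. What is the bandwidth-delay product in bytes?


Given: bandwidth = 1 Mbps, delay = 10 ms
BDP in bits = 1 * 10^6 * 10 / 1000
BDP in bits = 10000
BDP in bytes = 10000 / 8 = 1250

1250


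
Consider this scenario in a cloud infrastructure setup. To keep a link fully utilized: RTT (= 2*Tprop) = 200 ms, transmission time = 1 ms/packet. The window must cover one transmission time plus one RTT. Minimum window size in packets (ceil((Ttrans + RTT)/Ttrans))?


Given: Ttrans = 1 ms, RTT = 200 ms (= 2 * Tprop, Tprop = 100 ms)
Time until first ACK returns = Ttrans + RTT = 1 + 200 = 201 ms
Need W * Ttrans >= Ttrans + RTT  ->  W >= (Ttrans + RTT) / Ttrans
(Ttrans + RTT) / Ttrans = 201 / 1 = 201
W_min = ceil(201) = 201

201


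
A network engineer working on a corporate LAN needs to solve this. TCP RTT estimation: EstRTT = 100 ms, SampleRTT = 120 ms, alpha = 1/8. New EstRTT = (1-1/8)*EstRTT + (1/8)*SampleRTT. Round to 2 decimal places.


Given: EstRTT = 100 ms, SampleRTT = 120 ms, alpha = 1/8
New EstRTT = (1 - alpha) * EstRTT + alpha * SampleRTT
(7/8) * 100 = 87.5
(1/8) * 120 = 15
New EstRTT = 87.5 + 15 = 102.5 ms -> 102.50 ms (2 dp)

102.50


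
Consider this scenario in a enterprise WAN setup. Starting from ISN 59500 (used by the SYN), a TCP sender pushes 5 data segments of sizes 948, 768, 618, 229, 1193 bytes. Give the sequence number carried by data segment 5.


The SYN occupies sequence number ISN = 59500, so the first data byte is ISN + 1 = 59501.
SEQ of data segment i = (ISN + 1) + sum of payload sizes of segments 1..i-1.
Segment 1: SEQ = 59501, payload = 948 bytes
Segment 2: SEQ = 60449, payload = 768 bytes
Segment 3: SEQ = 61217, payload = 618 bytes
Segment 4: SEQ = 61835, payload = 229 bytes
Segment 5: SEQ = 62064, payload = 1193 bytes
SEQ of segment 5 = 59501 + 948 + 768 + 618 + 229 = 62064

62064


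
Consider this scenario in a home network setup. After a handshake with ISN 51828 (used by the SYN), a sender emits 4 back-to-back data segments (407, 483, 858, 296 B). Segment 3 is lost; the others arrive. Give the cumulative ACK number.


SYN uses sequence number 51828; first data byte = ISN + 1 = 51829.
Segment 1: SEQ = 51829, len = 407 B, covers [51829, 52235]
Segment 2: SEQ = 52236, len = 483 B, covers [52236, 52718]
Segment 3: SEQ = 52719, len = 858 B, covers [52719, 53576] [LOST]
Segment 4: SEQ = 53577, len = 296 B, covers [53577, 53872]
In-order data received: bytes [51829, 52718] (segments 1..2).
Segment 3 missing -> gap begins at byte 52719; later segments buffered out of order.
Cumulative ACK = next expected in-order byte = 51829 + 407 + 483 = 52719

52719


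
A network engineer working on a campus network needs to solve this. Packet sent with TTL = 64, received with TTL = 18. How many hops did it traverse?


Given: initial TTL = 64, received TTL = 18
Hops = initial TTL - received TTL
Hops = 64 - 18 = 46

46


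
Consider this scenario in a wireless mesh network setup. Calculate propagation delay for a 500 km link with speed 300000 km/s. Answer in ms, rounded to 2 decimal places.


Given: distance = 500 km, speed = 300000 km/s
Delay = distance / speed = 500 / 300000 seconds
Delay in ms = 500 * 1000 / 300000
Delay = 1.6667 ms
Rounded to 2 dp = 1.67 ms

1.67


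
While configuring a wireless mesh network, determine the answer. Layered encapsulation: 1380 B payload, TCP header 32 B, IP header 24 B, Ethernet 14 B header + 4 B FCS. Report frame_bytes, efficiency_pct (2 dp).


TCP segment = 1380 + 32 = 1412 B
IP packet = 1412 + 24 = 1436 B
Ethernet frame = 1436 + 14 + 4 = 1454 B
Efficiency = app / frame = 1380 / 1454 = 0.949106 = 94.9106% -> 94.91% (2 dp)

1454, 94.91


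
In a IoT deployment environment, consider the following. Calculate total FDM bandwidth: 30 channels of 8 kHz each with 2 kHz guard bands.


Given: 30 channels, 8 kHz each, guard = 2 kHz
Channel bandwidth = 30 * 8 = 240 kHz
Guard bands = 29 gaps * 2 kHz = 58 kHz
Total = 240 + 58 = 298 kHz

298


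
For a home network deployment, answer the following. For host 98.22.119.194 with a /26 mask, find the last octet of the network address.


Given: IP = 98.22.119.194, prefix = /26
Subnet mask = 255.255.255.192
Last octet of IP: 194
Last octet of mask: 192
Network last octet = 194 AND 192 = 192

192


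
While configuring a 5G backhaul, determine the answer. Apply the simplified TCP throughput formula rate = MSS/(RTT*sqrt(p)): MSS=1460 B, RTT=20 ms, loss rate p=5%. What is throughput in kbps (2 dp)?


Given: MSS = 1460 bytes, RTT = 20 ms, loss = 5%
RTT in seconds = 20 / 1000 = 0.02
Loss rate = 5% = 0.05
sqrt(loss) = sqrt(0.05) = 0.223606797750
Throughput (bytes/s) = 1460 / (0.02 * 0.223606797750) = 326465.9247
Throughput (kbps) = 326465.9247 * 8 / 1000 = 2611.727398 -> 2611.73 kbps (2 dp)

2611.73


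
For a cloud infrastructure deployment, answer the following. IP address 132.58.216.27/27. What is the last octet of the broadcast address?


Given: IP = 132.58.216.27, prefix = /27
Host bits = 32 - 27 = 5
Network last octet = 27 AND mask = 0
Host part size = 2^5 - 1 = 31
Broadcast last octet = 0 OR 31 = 31

31


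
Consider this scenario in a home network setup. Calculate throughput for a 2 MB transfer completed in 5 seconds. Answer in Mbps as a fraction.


Given: file = 2 MB, time = 5 s
File in Mb = 2 * 8 = 16 Mb
Throughput = 16 / 5 Mbps
Throughput = 16/5 Mbps

16/5


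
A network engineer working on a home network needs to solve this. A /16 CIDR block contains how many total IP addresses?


Given: CIDR prefix /16
Host bits = 32 - 16 = 16
Total addresses = 2^16 = 65536

65536


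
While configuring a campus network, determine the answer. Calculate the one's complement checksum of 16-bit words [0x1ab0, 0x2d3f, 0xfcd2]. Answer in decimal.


Given words: [0x1ab0, 0x2d3f, 0xfcd2]
Step 1: Sum all words
Raw sum = 6832 + 11583 + 64722 = 83137
Step 2: Fold carry: (17601 + 1) = 17602
One's complement = ~17602 & 0xFFFF = 47933

47933


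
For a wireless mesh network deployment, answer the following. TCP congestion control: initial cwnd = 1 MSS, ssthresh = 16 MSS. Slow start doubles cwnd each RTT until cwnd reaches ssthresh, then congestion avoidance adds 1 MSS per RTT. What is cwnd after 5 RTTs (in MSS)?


RTT 0: cwnd = 1 MSS (initial)
RTT 1: cwnd = 2 MSS (slow start, doubled)
RTT 2: cwnd = 4 MSS (slow start, doubled)
RTT 3: cwnd = 8 MSS (slow start, doubled)
RTT 4: cwnd = 16 MSS (slow start, doubled)
RTT 5: cwnd = 17 MSS (congestion avoidance, +1)

17


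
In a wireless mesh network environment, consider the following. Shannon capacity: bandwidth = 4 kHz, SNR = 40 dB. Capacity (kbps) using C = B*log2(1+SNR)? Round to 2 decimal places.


Given: B = 4 kHz, SNR = 40 dB
SNR linear = 10^(40/10) = 10000
1 + SNR = 10001
log2(10001) = 13.2878566418
C = 4 * 1000 * 13.2878566418 = 53151.4266 bps
C = 53.151427 kbps -> 53.15 kbps (2 dp)

53.15


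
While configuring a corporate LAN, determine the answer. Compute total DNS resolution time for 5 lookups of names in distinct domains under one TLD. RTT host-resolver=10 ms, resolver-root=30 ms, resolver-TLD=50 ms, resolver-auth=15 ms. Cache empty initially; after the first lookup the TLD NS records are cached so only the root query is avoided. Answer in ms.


Lookup 1 (cold cache): local + root + TLD + auth = 10 + 30 + 50 + 15 = 105 ms
Lookups 2..5 (TLD NS cached -> skip root; new domain -> still ask TLD and auth): local + TLD + auth = 10 + 50 + 15 = 75 ms each
Remaining 4 lookups: 4 * 75 = 300 ms
Total = 105 + 300 = 405 ms

405


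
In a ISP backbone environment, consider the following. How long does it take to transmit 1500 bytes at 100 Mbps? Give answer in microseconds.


Given: packet = 1500 bytes, bandwidth = 100 Mbps
Packet in bits = 1500 * 8 = 12000 bits
Bandwidth = 100 * 10^6 = 100000000 bps
Time = 12000 / 100000000 seconds
Time in us = 12000 * 10^6 / 100000000 = 120

120


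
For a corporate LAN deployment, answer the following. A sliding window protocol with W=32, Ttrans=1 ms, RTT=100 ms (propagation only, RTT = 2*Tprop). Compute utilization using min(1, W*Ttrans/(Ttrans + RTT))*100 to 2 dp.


Given: W = 32, Ttrans = 1 ms, RTT = 100 ms (= 2 * Tprop, Tprop = 50 ms)
Cycle time = Ttrans + RTT = 1 + 100 = 101 ms (first packet sent until its ACK returns)
W * Ttrans = 32 * 1 = 32 ms of sending per cycle
W * Ttrans / (Ttrans + RTT) = 32 / 101 = 0.316832
U = min(1, 0.316832) = 0.316832
U% = 31.68%

31.68


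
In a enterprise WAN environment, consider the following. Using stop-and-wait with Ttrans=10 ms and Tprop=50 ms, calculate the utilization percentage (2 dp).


Given: Ttrans = 10 ms, Tprop = 50 ms
RTT = 2 * Tprop = 2 * 50 = 100 ms
U = Ttrans / (Ttrans + RTT)
U = 10 / (10 + 100)
U = 10 / 110 = 0.090909
U% = 9.09%

9.09


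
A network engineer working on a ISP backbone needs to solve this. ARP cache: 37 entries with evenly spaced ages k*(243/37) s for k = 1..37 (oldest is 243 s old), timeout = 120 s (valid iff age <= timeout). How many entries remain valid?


Ages are k * 243/37 s for k = 1..37 (spacing = 6.5676 s).
Entry k is valid iff k * 243/37 <= 120 iff k <= 37 * 120 / 243 = 18.2716
n_valid = floor(18.2716) = 18
(n_stale = 37 - 18 = 19)

18


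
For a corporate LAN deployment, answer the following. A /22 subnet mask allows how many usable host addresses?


Given: subnet mask /22
Host bits = 32 - 22 = 10
Total addresses = 2^10 = 1024
Usable hosts = 1024 - 2 (network + broadcast) = 1022

1022


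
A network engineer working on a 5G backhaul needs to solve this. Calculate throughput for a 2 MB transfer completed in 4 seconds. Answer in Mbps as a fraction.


Given: file = 2 MB, time = 4 s
File in Mb = 2 * 8 = 16 Mb
Throughput = 16 / 4 Mbps
Throughput = 4 Mbps

4


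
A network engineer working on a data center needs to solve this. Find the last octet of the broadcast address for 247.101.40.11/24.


Given: IP = 247.101.40.11, prefix = /24
Host bits = 32 - 24 = 8
Network last octet = 11 AND mask = 0
Host part size = 2^8 - 1 = 255
Broadcast last octet = 0 OR 255 = 255

255


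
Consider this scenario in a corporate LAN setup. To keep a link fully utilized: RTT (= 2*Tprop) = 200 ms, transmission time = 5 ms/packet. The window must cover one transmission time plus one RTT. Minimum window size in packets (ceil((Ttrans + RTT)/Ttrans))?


Given: Ttrans = 5 ms, RTT = 200 ms (= 2 * Tprop, Tprop = 100 ms)
Time until first ACK returns = Ttrans + RTT = 5 + 200 = 205 ms
Need W * Ttrans >= Ttrans + RTT  ->  W >= (Ttrans + RTT) / Ttrans
(Ttrans + RTT) / Ttrans = 205 / 5 = 41
W_min = ceil(41) = 41

41


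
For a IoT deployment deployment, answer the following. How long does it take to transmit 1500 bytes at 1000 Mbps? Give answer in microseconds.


Given: packet = 1500 bytes, bandwidth = 1000 Mbps
Packet in bits = 1500 * 8 = 12000 bits
Bandwidth = 1000 * 10^6 = 1000000000 bps
Time = 12000 / 1000000000 seconds
Time in us = 12000 * 10^6 / 1000000000 = 12

12


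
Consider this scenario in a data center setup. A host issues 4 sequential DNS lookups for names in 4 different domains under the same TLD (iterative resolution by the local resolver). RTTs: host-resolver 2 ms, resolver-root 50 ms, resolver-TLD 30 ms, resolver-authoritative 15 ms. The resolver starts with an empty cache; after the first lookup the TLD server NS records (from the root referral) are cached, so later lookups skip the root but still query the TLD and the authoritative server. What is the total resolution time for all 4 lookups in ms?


Lookup 1 (cold cache): local + root + TLD + auth = 2 + 50 + 30 + 15 = 97 ms
Lookups 2..4 (TLD NS cached -> skip root; new domain -> still ask TLD and auth): local + TLD + auth = 2 + 30 + 15 = 47 ms each
Remaining 3 lookups: 3 * 47 = 141 ms
Total = 97 + 141 = 238 ms

238


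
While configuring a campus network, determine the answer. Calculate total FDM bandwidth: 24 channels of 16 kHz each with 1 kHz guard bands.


Given: 24 channels, 16 kHz each, guard = 1 kHz
Channel bandwidth = 24 * 16 = 384 kHz
Guard bands = 23 gaps * 1 kHz = 23 kHz
Total = 384 + 23 = 407 kHz

407


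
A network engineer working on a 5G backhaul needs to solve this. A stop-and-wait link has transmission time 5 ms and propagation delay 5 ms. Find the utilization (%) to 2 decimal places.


Given: Ttrans = 5 ms, Tprop = 5 ms
RTT = 2 * Tprop = 2 * 5 = 10 ms
U = Ttrans / (Ttrans + RTT)
U = 5 / (5 + 10)
U = 5 / 15 = 0.333333
U% = 33.33%

33.33


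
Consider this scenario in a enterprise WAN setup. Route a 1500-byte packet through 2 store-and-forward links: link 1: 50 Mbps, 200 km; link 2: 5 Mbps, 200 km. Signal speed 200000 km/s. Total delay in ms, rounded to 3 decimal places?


Packet = 1500 bytes = 12000 bits. Store-and-forward: sum (t_trans + t_prop) per link.
Link 1: t_trans = 12000/(50*10^6) s = 0.2400 ms; t_prop = 200/200000 s = 1.0000 ms; subtotal = 1.2400 ms
Link 2: t_trans = 12000/(5*10^6) s = 2.4000 ms; t_prop = 200/200000 s = 1.0000 ms; subtotal = 3.4000 ms
End-to-end = 1.2400 + 3.4000 = 4.6400 ms -> 4.640 ms (3 dp)

4.640


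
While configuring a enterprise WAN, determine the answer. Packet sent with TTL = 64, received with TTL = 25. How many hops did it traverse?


Given: initial TTL = 64, received TTL = 25
Hops = initial TTL - received TTL
Hops = 64 - 25 = 39

39


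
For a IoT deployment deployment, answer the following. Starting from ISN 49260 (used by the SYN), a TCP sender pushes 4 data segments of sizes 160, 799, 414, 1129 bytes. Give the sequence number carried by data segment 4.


The SYN occupies sequence number ISN = 49260, so the first data byte is ISN + 1 = 49261.
SEQ of data segment i = (ISN + 1) + sum of payload sizes of segments 1..i-1.
Segment 1: SEQ = 49261, payload = 160 bytes
Segment 2: SEQ = 49421, payload = 799 bytes
Segment 3: SEQ = 50220, payload = 414 bytes
Segment 4: SEQ = 50634, payload = 1129 bytes
SEQ of segment 4 = 49261 + 160 + 799 + 414 = 50634

50634


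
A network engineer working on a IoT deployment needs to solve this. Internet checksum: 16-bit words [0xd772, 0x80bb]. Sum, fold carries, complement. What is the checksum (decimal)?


Given words: [0xd772, 0x80bb]
Step 1: Sum all words
Raw sum = 55154 + 32955 = 88109
Step 2: Fold carry: (22573 + 1) = 22574
One's complement = ~22574 & 0xFFFF = 42961

42961


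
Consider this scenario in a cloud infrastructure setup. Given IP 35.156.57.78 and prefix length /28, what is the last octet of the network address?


Given: IP = 35.156.57.78, prefix = /28
Subnet mask = 255.255.255.240
Last octet of IP: 78
Last octet of mask: 240
Network last octet = 78 AND 240 = 64

64


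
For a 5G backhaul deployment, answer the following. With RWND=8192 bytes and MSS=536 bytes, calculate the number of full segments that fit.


Given: RWND = 8192 bytes, MSS = 536 bytes
Full segments = floor(RWND / MSS)
Full segments = floor(8192 / 536)
Full segments = floor(15.2836) = 15

15


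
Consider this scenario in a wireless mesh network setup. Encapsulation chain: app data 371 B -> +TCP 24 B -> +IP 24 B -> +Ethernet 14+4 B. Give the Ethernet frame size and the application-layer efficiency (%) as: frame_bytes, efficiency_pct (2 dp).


TCP segment = 371 + 24 = 395 B
IP packet = 395 + 24 = 419 B
Ethernet frame = 419 + 14 + 4 = 437 B
Efficiency = app / frame = 371 / 437 = 0.848970 = 84.8970% -> 84.90% (2 dp)

437, 84.90


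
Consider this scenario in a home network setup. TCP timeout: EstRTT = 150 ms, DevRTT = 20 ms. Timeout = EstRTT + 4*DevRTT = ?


Given: EstRTT = 150 ms, DevRTT = 20 ms
Timeout = EstRTT + 4 * DevRTT
4 * DevRTT = 4 * 20 = 80
Timeout = 150 + 80 = 230 ms

230


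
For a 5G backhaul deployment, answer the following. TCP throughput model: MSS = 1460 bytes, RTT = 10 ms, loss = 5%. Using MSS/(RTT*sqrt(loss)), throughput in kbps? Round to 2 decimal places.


Given: MSS = 1460 bytes, RTT = 10 ms, loss = 5%
RTT in seconds = 10 / 1000 = 0.01
Loss rate = 5% = 0.05
sqrt(loss) = sqrt(0.05) = 0.223606797750
Throughput (bytes/s) = 1460 / (0.01 * 0.223606797750) = 652931.8494
Throughput (kbps) = 652931.8494 * 8 / 1000 = 5223.454795 -> 5223.45 kbps (2 dp)

5223.45


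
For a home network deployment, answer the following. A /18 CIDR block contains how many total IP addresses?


Given: CIDR prefix /18
Host bits = 32 - 18 = 14
Total addresses = 2^14 = 16384

16384


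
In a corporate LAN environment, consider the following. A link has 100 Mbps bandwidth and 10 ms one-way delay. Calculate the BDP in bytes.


Given: bandwidth = 100 Mbps, delay = 10 ms
BDP in bits = 100 * 10^6 * 10 / 1000
BDP in bits = 1000000
BDP in bytes = 1000000 / 8 = 125000

125000


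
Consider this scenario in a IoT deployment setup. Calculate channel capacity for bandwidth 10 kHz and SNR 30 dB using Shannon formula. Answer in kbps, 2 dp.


Given: B = 10 kHz, SNR = 30 dB
SNR linear = 10^(30/10) = 1000
1 + SNR = 1001
log2(1001) = 9.9672262588
C = 10 * 1000 * 9.9672262588 = 99672.2626 bps
C = 99.672263 kbps -> 99.67 kbps (2 dp)

99.67


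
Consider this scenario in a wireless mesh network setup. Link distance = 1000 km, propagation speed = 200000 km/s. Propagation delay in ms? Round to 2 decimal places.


Given: distance = 1000 km, speed = 200000 km/s
Delay = distance / speed = 1000 / 200000 seconds
Delay in ms = 1000 * 1000 / 200000
Delay = 5.0000 ms
Rounded to 2 dp = 5.00 ms

5.00


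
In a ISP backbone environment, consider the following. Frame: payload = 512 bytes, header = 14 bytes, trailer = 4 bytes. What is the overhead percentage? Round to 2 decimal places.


Given: payload = 512 B, header = 14 B, trailer = 4 B
Overhead bytes = header + trailer = 14 + 4 = 18
Total frame = payload + overhead = 512 + 18 = 530
Overhead % = 18 / 530 * 100 = 3.3962% -> 3.40% (2 dp)

3.40


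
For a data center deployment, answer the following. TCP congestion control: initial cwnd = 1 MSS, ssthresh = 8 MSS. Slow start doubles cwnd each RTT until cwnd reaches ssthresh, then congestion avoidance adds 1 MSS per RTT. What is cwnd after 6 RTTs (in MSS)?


RTT 0: cwnd = 1 MSS (initial)
RTT 1: cwnd = 2 MSS (slow start, doubled)
RTT 2: cwnd = 4 MSS (slow start, doubled)
RTT 3: cwnd = 8 MSS (slow start, doubled)
RTT 4: cwnd = 9 MSS (congestion avoidance, +1)
RTT 5: cwnd = 10 MSS (congestion avoidance, +1)
RTT 6: cwnd = 11 MSS (congestion avoidance, +1)

11


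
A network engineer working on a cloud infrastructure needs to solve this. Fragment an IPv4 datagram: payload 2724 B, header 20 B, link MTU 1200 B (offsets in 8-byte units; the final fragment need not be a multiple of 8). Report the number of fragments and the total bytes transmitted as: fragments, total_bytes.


Max data per non-final fragment = floor((MTU - header)/8)*8 = floor((1200 - 20)/8)*8 = floor(1180/8)*8 = 1176 B
Final fragment needs no 8-byte alignment: it can carry up to MTU - header = 1180 B
Non-final fragments needed = ceil((payload - 1180) / 1176) = ceil(1544/1176) = ceil(1.3129) = 2
Number of fragments = 2 + 1 = 3
Fragment sizes (data): 2 * 1176 B + 372 B (last, 372 <= 1180 OK)
Total bytes sent = payload + n_frags * header = 2724 + 3*20 = 2724 + 60 = 2784 B

3, 2784
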